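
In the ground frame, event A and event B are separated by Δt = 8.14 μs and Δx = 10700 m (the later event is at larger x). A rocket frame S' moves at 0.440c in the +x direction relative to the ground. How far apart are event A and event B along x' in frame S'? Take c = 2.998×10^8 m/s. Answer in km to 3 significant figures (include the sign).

Δx' ≈ 10.7 km

γ = 1/√(1 − 0.440²) = 1.1136
Δx' = γ(Δx − vΔt) = 1.1136 × (10700 m − 0.440×(2.998×10^8 m/s)×8.14×10^-6 s)
= 1.1136 × (9626.2 m) = 10.7 km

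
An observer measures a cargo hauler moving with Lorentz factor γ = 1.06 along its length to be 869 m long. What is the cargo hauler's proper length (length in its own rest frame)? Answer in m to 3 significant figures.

γ = 1.06 (given)
L₀ = γL = 1.06 × 869 = 921 m

L₀ ≈ 921 m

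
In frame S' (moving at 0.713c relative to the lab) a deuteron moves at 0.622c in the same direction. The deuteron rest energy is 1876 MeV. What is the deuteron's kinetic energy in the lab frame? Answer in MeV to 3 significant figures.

u_lab = (0.622 + 0.713)/(1 + 0.622×0.713) = 0.924844
γ = 1/√(1 − 0.924844²) = 2.6292
K = (γ − 1)m₀c² = (2.6292 − 1) × 1876 = 1.6292 × 1876 = 3060 MeV

K ≈ 3060 MeV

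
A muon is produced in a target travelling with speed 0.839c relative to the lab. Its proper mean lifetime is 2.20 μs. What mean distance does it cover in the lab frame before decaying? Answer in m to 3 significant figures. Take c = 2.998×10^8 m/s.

γ = 1/√(1 − 0.839²) = 1.8378
Dilated lifetime: Δt = γτ₀ = 1.8378 × 2.20 μs = 4.0431 μs
d = vΔt = 0.839c × 4.0431 μs = 2.5153×10^8 m/s × 4.0431×10^-6 s = 1020 m

d ≈ 1020 m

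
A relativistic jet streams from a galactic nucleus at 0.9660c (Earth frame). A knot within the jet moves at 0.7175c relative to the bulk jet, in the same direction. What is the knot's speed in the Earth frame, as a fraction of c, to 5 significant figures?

Relativistic velocity addition: u = (u' + v)/(1 + u'v/c²)
= (0.7175 + 0.9660)/(1 + 0.7175×0.9660) = 1.6835/1.693105 = 0.99433

u ≈ 0.99433c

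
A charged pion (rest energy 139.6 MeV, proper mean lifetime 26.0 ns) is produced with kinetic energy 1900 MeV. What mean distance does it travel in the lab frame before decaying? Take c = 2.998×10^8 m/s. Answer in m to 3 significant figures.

d ≈ 114 m

γ = 1 + K/(m₀c²) = 1 + 1900/139.6 = 14.610
β = √(1 − 1/γ²) = 0.99765
Dilated lifetime: γτ₀ = 14.610 × 26.0 ns = 379.87 ns
d = βc·γτ₀ = 0.99765 × (2.998×10^8 m/s) × 3.7987×10^-7 s = 114 m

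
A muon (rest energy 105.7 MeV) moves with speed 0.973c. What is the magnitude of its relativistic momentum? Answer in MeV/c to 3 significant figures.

γ = 1/√(1 − 0.973²) = 4.3327
p = γβm₀c = 4.3327 × 0.973 × 105.7 MeV/c = 446 MeV/c

p ≈ 446 MeV/c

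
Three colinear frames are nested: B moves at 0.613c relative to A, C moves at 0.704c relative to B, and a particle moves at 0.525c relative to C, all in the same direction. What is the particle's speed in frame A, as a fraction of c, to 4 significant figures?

Compose boost 2: (0.704 + 0.613)/(1 + 0.704×0.613) = 1.317/1.43155 = 0.919981
Compose boost 3: (0.525 + 0.919981)/(1 + 0.525×0.919981) = 1.44498/1.48299 = 0.9744

u ≈ 0.9744c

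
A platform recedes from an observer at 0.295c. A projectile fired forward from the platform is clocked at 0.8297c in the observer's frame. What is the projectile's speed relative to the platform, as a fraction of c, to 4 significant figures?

Inverse velocity addition: u' = (u − v)/(1 − uv/c²)
= (0.8297 − 0.295)/(1 − 0.8297×0.295) = 0.5347/0.755239 = 0.7080

u' ≈ 0.7080c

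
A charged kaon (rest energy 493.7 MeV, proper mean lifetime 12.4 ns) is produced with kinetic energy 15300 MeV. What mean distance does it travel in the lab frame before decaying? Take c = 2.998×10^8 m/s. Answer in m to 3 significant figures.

d ≈ 119 m

γ = 1 + K/(m₀c²) = 1 + 15300/493.7 = 31.990
β = √(1 − 1/γ²) = 0.99951
Dilated lifetime: γτ₀ = 31.990 × 12.4 ns = 396.68 ns
d = βc·γτ₀ = 0.99951 × (2.998×10^8 m/s) × 3.9668×10^-7 s = 119 m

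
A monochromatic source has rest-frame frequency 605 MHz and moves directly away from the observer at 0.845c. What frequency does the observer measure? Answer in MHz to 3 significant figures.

Relativistic Doppler: f_obs = f_src √((1−β)/(1+β))
= 605 × √(0.15500/1.8450) = 605 × 0.28985 = 175 MHz

f_obs ≈ 175 MHz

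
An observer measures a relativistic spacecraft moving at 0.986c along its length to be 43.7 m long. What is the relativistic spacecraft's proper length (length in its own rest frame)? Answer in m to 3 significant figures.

L₀ ≈ 262 m

γ = 1/√(1 − 0.986²) = 5.9972
L₀ = γL = 5.9972 × 43.7 = 262 m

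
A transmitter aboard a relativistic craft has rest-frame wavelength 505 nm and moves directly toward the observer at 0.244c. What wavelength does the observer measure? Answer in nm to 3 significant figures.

λ_obs ≈ 394 nm

Relativistic Doppler: λ_obs = λ_src √((1−β)/(1+β))
= 505 × √(0.75600/1.2440) = 505 × 0.77956 = 394 nm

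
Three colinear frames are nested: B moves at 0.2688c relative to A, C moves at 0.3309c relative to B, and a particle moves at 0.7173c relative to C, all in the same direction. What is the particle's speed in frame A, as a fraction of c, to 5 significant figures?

Compose boost 2: (0.3309 + 0.2688)/(1 + 0.3309×0.2688) = 0.59970/1.088946 = 0.5507161
Compose boost 3: (0.7173 + 0.5507161)/(1 + 0.7173×0.5507161) = 1.268016/1.395029 = 0.90895

u ≈ 0.90895c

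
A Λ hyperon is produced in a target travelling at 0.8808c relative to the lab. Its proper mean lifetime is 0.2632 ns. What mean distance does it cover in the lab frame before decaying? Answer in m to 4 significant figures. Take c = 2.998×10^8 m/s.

γ = 1/√(1 − 0.8808²) = 2.11198
Dilated lifetime: Δt = γτ₀ = 2.11198 × 0.2632 ns = 0.555874 ns
d = vΔt = 0.8808c × 0.555874 ns = 2.64064×10^8 m/s × 5.55874×10^-10 s = 0.1468 m

d ≈ 0.1468 m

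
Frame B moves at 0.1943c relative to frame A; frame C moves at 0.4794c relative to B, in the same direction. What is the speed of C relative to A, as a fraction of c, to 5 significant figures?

u ≈ 0.61629c

Compose boost 2: (0.4794 + 0.1943)/(1 + 0.4794×0.1943) = 0.67370/1.093147 = 0.61629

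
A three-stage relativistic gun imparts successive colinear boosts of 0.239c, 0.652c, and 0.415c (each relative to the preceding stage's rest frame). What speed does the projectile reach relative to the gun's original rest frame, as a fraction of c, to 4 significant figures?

Compose boost 2: (0.652 + 0.239)/(1 + 0.652×0.239) = 0.8910/1.15583 = 0.770876
Compose boost 3: (0.415 + 0.770876)/(1 + 0.415×0.770876) = 1.18588/1.31991 = 0.8984

u ≈ 0.8984c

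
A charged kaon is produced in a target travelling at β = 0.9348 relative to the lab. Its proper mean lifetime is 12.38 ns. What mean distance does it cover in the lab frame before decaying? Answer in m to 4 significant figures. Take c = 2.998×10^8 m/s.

γ = 1/√(1 − 0.9348²) = 2.81552
Dilated lifetime: Δt = γτ₀ = 2.81552 × 12.38 ns = 34.8561 ns
d = vΔt = 0.9348c × 34.8561 ns = 2.80253×10^8 m/s × 3.48561×10^-8 s = 9.769 m

d ≈ 9.769 m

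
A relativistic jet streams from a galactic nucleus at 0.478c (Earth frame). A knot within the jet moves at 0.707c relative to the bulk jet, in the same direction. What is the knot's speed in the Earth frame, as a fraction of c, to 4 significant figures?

Relativistic velocity addition: u = (u' + v)/(1 + u'v/c²)
= (0.707 + 0.478)/(1 + 0.707×0.478) = 1.185/1.33795 = 0.8857

u ≈ 0.8857c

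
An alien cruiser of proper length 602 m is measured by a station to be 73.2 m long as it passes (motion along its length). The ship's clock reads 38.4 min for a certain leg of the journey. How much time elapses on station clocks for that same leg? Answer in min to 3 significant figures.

Δt ≈ 316 min

Length contraction ⇒ γ = L₀/L = 602/73.2 = 8.2240
Time dilation: Δt = γτ₀ = 8.2240 × 38.4 min = 316 min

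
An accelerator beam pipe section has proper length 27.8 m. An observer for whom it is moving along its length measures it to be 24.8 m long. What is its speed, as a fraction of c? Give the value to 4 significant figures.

γ = L₀/L = 27.8/24.8 = 1.12097
β = √(1 − 1/γ²) = 0.4519

β ≈ 0.4519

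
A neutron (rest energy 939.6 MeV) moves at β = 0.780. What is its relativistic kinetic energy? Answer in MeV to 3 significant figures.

K ≈ 562 MeV

γ = 1/√(1 − 0.780²) = 1.5980
K = (γ − 1)m₀c² = (1.5980 − 1) × 939.6 MeV = 0.59801 × 939.6 MeV = 562 MeV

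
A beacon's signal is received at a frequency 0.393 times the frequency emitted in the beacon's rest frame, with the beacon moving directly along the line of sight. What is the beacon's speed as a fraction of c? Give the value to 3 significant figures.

β ≈ 0.732

f_obs/f_src = √((1−β)/(1+β)) = 0.393  ⇒  (1−β)/(1+β) = 0.15445
β = |1 − D²|/(1 + D²) = |1 − 0.15445|/(1 + 0.15445) = 0.732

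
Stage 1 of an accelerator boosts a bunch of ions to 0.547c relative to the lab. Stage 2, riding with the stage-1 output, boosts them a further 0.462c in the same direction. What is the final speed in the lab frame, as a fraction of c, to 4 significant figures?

Compose boost 2: (0.462 + 0.547)/(1 + 0.462×0.547) = 1.009/1.25271 = 0.8055

u ≈ 0.8055c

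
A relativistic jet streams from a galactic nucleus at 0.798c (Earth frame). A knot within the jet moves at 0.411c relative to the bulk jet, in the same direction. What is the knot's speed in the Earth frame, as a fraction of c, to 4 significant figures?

u ≈ 0.9104c

Relativistic velocity addition: u = (u' + v)/(1 + u'v/c²)
= (0.411 + 0.798)/(1 + 0.411×0.798) = 1.209/1.32798 = 0.9104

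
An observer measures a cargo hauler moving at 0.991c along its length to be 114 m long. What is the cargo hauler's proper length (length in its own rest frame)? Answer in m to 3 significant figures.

L₀ ≈ 852 m

γ = 1/√(1 − 0.991²) = 7.4704
L₀ = γL = 7.4704 × 114 = 852 m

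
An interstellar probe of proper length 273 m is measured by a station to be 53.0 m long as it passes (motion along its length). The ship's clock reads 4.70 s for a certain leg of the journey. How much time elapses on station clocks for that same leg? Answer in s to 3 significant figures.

Length contraction ⇒ γ = L₀/L = 273/53.0 = 5.1509
Time dilation: Δt = γτ₀ = 5.1509 × 4.70 s = 24.2 s

Δt ≈ 24.2 s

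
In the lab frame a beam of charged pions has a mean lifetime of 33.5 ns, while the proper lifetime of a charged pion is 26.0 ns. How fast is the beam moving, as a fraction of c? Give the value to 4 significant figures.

β ≈ 0.6306

γ = Δt/τ₀ = 33.5/26.0 = 1.28846
β = √(1 − 1/γ²) = √(1 − 1/1.28846²) = 0.6306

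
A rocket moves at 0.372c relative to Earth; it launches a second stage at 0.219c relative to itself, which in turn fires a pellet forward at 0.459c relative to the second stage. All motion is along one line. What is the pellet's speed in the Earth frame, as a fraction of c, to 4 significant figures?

u ≈ 0.8038c

Compose boost 2: (0.219 + 0.372)/(1 + 0.219×0.372) = 0.5910/1.08147 = 0.546479
Compose boost 3: (0.459 + 0.546479)/(1 + 0.459×0.546479) = 1.00548/1.25083 = 0.8038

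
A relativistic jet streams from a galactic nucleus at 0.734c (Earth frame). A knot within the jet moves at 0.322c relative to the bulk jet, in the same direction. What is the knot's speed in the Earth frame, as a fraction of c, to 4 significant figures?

Relativistic velocity addition: u = (u' + v)/(1 + u'v/c²)
= (0.322 + 0.734)/(1 + 0.322×0.734) = 1.056/1.23635 = 0.8541

u ≈ 0.8541c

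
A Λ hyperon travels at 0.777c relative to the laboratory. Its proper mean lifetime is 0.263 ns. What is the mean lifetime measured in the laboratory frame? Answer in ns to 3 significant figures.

Δt ≈ 0.418 ns

γ = 1/√(1 − 0.777²) = 1.5886
Time dilation: Δt = γτ₀ = 1.5886 × 0.263 ns = 0.418 ns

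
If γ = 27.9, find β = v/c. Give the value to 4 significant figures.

β ≈ 0.9994

β = √(1 − 1/γ²) = √(1 − 1/27.9²) = √(0.998715) = 0.9994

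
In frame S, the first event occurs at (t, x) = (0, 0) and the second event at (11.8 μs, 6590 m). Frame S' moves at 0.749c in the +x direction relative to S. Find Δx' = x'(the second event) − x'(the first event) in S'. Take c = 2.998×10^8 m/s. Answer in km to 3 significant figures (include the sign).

γ = 1/√(1 − 0.749²) = 1.5093
Δx' = γ(Δx − vΔt) = 1.5093 × (6590 m − 0.749×(2.998×10^8 m/s)×11.8×10^-6 s)
= 1.5093 × (3940.3 m) = 5.95 km

Δx' ≈ 5.95 km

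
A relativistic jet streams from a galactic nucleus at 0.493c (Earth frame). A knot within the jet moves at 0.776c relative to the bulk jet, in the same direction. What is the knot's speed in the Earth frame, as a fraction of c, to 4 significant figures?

u ≈ 0.9179c

Relativistic velocity addition: u = (u' + v)/(1 + u'v/c²)
= (0.776 + 0.493)/(1 + 0.776×0.493) = 1.269/1.38257 = 0.9179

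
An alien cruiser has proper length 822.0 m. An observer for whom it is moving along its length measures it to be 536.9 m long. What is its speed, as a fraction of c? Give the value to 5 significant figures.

β ≈ 0.75722

γ = L₀/L = 822.0/536.9 = 1.531011
β = √(1 − 1/γ²) = 0.75722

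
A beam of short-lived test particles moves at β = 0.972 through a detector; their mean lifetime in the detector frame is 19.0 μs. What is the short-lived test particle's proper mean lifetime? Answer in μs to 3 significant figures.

γ = 1/√(1 − 0.972²) = 4.2557
Proper time: τ₀ = Δt/γ = 19.0/4.2557 = 4.46 μs

τ₀ ≈ 4.46 μs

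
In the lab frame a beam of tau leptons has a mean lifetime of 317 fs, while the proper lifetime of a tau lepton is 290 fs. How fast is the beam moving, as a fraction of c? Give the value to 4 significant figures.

γ = Δt/τ₀ = 317/290 = 1.09310
β = √(1 − 1/γ²) = √(1 − 1/1.09310²) = 0.4038

β ≈ 0.4038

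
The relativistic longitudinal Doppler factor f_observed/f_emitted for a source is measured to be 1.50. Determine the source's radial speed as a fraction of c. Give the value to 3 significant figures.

f_obs/f_src = √((1+β)/(1−β)) = 1.50  ⇒  (1+β)/(1−β) = 2.2500
β = |1 − D²|/(1 + D²) = |1 − 2.2500|/(1 + 2.2500) = 0.385

β ≈ 0.385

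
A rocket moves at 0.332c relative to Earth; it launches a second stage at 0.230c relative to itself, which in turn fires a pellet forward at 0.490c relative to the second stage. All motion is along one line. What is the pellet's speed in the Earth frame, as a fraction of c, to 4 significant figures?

u ≈ 0.8059c

Compose boost 2: (0.230 + 0.332)/(1 + 0.230×0.332) = 0.5620/1.07636 = 0.522130
Compose boost 3: (0.490 + 0.522130)/(1 + 0.490×0.522130) = 1.01213/1.25584 = 0.8059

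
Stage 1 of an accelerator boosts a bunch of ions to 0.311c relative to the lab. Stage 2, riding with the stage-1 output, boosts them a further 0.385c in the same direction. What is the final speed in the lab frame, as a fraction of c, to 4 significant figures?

Compose boost 2: (0.385 + 0.311)/(1 + 0.385×0.311) = 0.6960/1.11973 = 0.6216

u ≈ 0.6216c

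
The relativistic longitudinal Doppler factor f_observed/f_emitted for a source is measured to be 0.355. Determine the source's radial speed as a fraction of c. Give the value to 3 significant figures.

f_obs/f_src = √((1−β)/(1+β)) = 0.355  ⇒  (1−β)/(1+β) = 0.12602
β = |1 − D²|/(1 + D²) = |1 − 0.12602|/(1 + 0.12602) = 0.776

β ≈ 0.776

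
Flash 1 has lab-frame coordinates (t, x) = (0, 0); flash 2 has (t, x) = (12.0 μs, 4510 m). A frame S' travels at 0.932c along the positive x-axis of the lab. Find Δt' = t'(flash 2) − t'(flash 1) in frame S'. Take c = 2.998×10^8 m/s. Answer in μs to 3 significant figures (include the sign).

γ = 1/√(1 − 0.932²) = 2.7589
Δt' = γ(Δt − vΔx/c²) = 2.7589 × (12.0 μs − 0.932×4510 m / (2.998×10^8 m/s))
= 2.7589 × (-2.0204 μs) = -5.57 μs

Δt' ≈ -5.57 μs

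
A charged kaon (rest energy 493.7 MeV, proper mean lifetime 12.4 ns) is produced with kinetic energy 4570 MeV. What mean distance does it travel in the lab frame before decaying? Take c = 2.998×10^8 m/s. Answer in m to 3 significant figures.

d ≈ 37.9 m

γ = 1 + K/(m₀c²) = 1 + 4570/493.7 = 10.257
β = √(1 − 1/γ²) = 0.99524
Dilated lifetime: γτ₀ = 10.257 × 12.4 ns = 127.18 ns
d = βc·γτ₀ = 0.99524 × (2.998×10^8 m/s) × 1.2718×10^-7 s = 37.9 m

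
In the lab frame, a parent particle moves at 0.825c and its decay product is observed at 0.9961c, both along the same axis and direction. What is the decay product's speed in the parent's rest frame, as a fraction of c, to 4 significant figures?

u' ≈ 0.9601c

Inverse velocity addition: u' = (u − v)/(1 − uv/c²)
= (0.9961 − 0.825)/(1 − 0.9961×0.825) = 0.1711/0.178218 = 0.9601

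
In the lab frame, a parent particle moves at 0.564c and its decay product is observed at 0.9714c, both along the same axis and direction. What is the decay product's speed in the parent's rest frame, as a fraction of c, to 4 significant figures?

Inverse velocity addition: u' = (u − v)/(1 − uv/c²)
= (0.9714 − 0.564)/(1 − 0.9714×0.564) = 0.4074/0.452130 = 0.9011

u' ≈ 0.9011c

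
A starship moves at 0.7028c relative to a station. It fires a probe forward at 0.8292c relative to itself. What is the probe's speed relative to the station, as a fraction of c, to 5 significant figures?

u ≈ 0.96793c

Relativistic velocity addition: u = (u' + v)/(1 + u'v/c²)
= (0.8292 + 0.7028)/(1 + 0.8292×0.7028) = 1.5320/1.582762 = 0.96793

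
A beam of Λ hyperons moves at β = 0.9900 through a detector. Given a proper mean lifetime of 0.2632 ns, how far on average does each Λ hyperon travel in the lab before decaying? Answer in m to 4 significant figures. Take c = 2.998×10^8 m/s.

d ≈ 0.5538 m

γ = 1/√(1 − 0.9900²) = 7.08881
Dilated lifetime: Δt = γτ₀ = 7.08881 × 0.2632 ns = 1.86578 ns
d = vΔt = 0.9900c × 1.86578 ns = 2.96802×10^8 m/s × 1.86578×10^-9 s = 0.5538 m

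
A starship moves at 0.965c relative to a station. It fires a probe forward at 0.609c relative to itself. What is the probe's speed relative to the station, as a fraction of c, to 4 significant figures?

Relativistic velocity addition: u = (u' + v)/(1 + u'v/c²)
= (0.609 + 0.965)/(1 + 0.609×0.965) = 1.574/1.58769 = 0.9914

u ≈ 0.9914c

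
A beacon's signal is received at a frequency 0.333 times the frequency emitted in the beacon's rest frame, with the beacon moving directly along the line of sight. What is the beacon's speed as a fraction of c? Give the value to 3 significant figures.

β ≈ 0.800

f_obs/f_src = √((1−β)/(1+β)) = 0.333  ⇒  (1−β)/(1+β) = 0.11089
β = |1 − D²|/(1 + D²) = |1 − 0.11089|/(1 + 0.11089) = 0.800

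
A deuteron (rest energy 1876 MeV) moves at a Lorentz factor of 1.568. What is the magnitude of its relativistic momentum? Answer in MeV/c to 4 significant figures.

β = √(1 − 1/γ²) = √(1 − 1/1.568²) = 0.770239
p = γβm₀c = 1.568 × 0.770239 × 1876 MeV/c = 2266 MeV/c

p ≈ 2266 MeV/c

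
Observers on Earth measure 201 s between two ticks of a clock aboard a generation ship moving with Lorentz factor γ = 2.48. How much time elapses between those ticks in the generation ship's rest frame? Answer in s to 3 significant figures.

τ₀ ≈ 81.0 s

γ = 2.48 (given)
Proper time: τ₀ = Δt/γ = 201/2.48 = 81.0 s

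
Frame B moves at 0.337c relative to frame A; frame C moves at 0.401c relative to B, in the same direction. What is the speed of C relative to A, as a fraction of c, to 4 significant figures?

Compose boost 2: (0.401 + 0.337)/(1 + 0.401×0.337) = 0.7380/1.13514 = 0.6501

u ≈ 0.6501c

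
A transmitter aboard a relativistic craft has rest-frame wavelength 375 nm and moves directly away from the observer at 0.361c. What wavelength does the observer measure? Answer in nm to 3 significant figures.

λ_obs ≈ 547 nm

Relativistic Doppler: λ_obs = λ_src √((1+β)/(1−β))
= 375 × √(1.3610/0.63900) = 375 × 1.4594 = 547 nm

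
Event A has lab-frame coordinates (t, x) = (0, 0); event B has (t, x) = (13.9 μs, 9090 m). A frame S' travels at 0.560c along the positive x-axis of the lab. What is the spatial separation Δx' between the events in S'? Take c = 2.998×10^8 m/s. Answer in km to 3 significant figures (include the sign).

Δx' ≈ 8.15 km

γ = 1/√(1 − 0.560²) = 1.2070
Δx' = γ(Δx − vΔt) = 1.2070 × (9090 m − 0.560×(2.998×10^8 m/s)×13.9×10^-6 s)
= 1.2070 × (6756.4 m) = 8.15 km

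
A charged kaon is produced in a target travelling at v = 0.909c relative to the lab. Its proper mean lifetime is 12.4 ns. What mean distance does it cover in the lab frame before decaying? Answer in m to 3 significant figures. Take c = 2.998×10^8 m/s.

d ≈ 8.11 m

γ = 1/√(1 − 0.909²) = 2.3993
Dilated lifetime: Δt = γτ₀ = 2.3993 × 12.4 ns = 29.751 ns
d = vΔt = 0.909c × 29.751 ns = 2.7252×10^8 m/s × 2.9751×10^-8 s = 8.11 m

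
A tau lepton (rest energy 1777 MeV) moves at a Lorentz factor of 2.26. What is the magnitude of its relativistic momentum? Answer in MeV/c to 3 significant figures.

β = √(1 − 1/γ²) = √(1 − 1/2.26²) = 0.89678
p = γβm₀c = 2.26 × 0.89678 × 1777 MeV/c = 3600 MeV/c

p ≈ 3600 MeV/c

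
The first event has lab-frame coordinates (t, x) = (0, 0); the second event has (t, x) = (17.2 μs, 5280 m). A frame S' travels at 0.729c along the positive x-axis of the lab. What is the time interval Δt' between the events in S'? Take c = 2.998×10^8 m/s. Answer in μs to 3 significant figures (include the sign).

Δt' ≈ 6.37 μs

γ = 1/√(1 − 0.729²) = 1.4609
Δt' = γ(Δt − vΔx/c²) = 1.4609 × (17.2 μs − 0.729×5280 m / (2.998×10^8 m/s))
= 1.4609 × (4.3610 μs) = 6.37 μs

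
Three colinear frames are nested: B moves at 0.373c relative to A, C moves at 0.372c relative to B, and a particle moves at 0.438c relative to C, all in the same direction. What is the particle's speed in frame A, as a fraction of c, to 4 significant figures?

Compose boost 2: (0.372 + 0.373)/(1 + 0.372×0.373) = 0.7450/1.13876 = 0.654223
Compose boost 3: (0.438 + 0.654223)/(1 + 0.438×0.654223) = 1.09222/1.28655 = 0.8490

u ≈ 0.8490c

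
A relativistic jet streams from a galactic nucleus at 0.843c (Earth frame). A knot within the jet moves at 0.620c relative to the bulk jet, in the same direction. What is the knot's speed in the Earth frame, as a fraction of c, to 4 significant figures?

Relativistic velocity addition: u = (u' + v)/(1 + u'v/c²)
= (0.620 + 0.843)/(1 + 0.620×0.843) = 1.463/1.52266 = 0.9608

u ≈ 0.9608c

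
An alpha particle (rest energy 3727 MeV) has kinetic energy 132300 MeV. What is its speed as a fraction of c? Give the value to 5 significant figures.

γ = 1 + K/(m₀c²) = 1 + 132300/3727 = 36.49772
β = √(1 − 1/γ²) = 0.99962

β ≈ 0.99962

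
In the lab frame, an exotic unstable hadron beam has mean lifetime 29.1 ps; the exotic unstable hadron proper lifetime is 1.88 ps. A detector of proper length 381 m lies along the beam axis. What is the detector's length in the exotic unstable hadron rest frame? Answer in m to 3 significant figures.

Time dilation ⇒ γ = Δt/τ₀ = 29.1/1.88 = 15.479
Length contraction: L = L₀/γ = 381/15.479 = 24.6 m

L ≈ 24.6 m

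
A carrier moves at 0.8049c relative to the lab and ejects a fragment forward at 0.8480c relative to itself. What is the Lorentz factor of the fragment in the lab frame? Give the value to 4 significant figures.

γ ≈ 5.350

u_lab = (0.8480 + 0.8049)/(1 + 0.8480×0.8049) = 1.6529/1.682555 = 0.9823749
γ = 1/√(1 − 0.9823749²) = 5.350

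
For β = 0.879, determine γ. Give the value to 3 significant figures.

γ = 1/√(1 − β²) = 1/√(1 − 0.879²) = 1/√(0.22736) = 2.10

γ ≈ 2.10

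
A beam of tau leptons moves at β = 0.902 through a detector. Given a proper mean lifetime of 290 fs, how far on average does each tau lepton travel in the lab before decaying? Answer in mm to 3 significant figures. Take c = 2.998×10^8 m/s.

d ≈ 0.182 mm

γ = 1/√(1 − 0.902²) = 2.3162
Dilated lifetime: Δt = γτ₀ = 2.3162 × 290 fs = 671.71 fs
d = vΔt = 0.902c × 671.71 fs = 2.7042×10^8 m/s × 6.7171×10^-13 s = 0.182 mm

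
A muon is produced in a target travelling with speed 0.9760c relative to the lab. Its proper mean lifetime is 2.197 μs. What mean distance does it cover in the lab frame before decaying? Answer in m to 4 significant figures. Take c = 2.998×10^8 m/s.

d ≈ 2952 m

γ = 1/√(1 − 0.9760²) = 4.59199
Dilated lifetime: Δt = γτ₀ = 4.59199 × 2.197 μs = 10.0886 μs
d = vΔt = 0.9760c × 10.0886 μs = 2.92605×10^8 m/s × 1.00886×10^-5 s = 2952 m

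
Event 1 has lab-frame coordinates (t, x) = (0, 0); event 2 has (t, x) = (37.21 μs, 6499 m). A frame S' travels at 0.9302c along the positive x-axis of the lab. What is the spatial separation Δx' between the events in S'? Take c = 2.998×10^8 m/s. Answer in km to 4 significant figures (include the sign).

γ = 1/√(1 − 0.9302²) = 2.72440
Δx' = γ(Δx − vΔt) = 2.72440 × (6499 m − 0.9302×(2.998×10^8 m/s)×37.21×10^-6 s)
= 2.72440 × (-3877.90 m) = -10.56 km

Δx' ≈ -10.56 km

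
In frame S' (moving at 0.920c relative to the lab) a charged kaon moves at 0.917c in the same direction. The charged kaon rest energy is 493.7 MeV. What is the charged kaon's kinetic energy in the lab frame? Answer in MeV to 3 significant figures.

K ≈ 5330 MeV

u_lab = (0.917 + 0.920)/(1 + 0.917×0.920) = 0.996398
γ = 1/√(1 − 0.996398²) = 11.793
K = (γ − 1)m₀c² = (11.793 − 1) × 493.7 = 10.793 × 493.7 = 5330 MeV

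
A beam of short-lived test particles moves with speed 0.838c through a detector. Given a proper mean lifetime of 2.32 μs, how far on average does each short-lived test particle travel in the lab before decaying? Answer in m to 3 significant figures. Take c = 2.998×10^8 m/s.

d ≈ 1070 m

γ = 1/√(1 − 0.838²) = 1.8326
Dilated lifetime: Δt = γτ₀ = 1.8326 × 2.32 μs = 4.2517 μs
d = vΔt = 0.838c × 4.2517 μs = 2.5123×10^8 m/s × 4.2517×10^-6 s = 1070 m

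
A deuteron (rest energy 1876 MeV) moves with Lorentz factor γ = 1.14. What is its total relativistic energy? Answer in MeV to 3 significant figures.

γ = 1.14 (given)
E = γm₀c² = 1.14 × 1876 MeV = 2140 MeV

E ≈ 2140 MeV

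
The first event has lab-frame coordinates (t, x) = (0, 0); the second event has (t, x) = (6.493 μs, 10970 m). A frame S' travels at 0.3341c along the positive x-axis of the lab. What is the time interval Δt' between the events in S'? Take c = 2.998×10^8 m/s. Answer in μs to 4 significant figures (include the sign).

γ = 1/√(1 − 0.3341²) = 1.06097
Δt' = γ(Δt − vΔx/c²) = 1.06097 × (6.493 μs − 0.3341×10970 m / (2.998×10^8 m/s))
= 1.06097 × (-5.73207 μs) = -6.082 μs

Δt' ≈ -6.082 μs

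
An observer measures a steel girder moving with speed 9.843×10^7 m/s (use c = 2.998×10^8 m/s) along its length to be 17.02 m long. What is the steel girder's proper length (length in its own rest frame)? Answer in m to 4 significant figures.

β = v/c = 9.843×10^7 / 2.998×10^8 = 0.328319
γ = 1/√(1 − 0.328319²) = 1.05869
L₀ = γL = 1.05869 × 17.02 = 18.02 m

L₀ ≈ 18.02 m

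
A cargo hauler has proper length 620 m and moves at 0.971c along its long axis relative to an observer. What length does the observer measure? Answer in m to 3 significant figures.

L ≈ 148 m

γ = 1/√(1 − 0.971²) = 4.1827
Length contraction: L = L₀/γ = 620/4.1827 = 148 m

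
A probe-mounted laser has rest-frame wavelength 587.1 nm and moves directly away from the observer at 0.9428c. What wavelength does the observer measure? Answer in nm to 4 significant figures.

λ_obs ≈ 3422 nm

Relativistic Doppler: λ_obs = λ_src √((1+β)/(1−β))
= 587.1 × √(1.94280/0.0572000) = 587.1 × 5.82795 = 3422 nm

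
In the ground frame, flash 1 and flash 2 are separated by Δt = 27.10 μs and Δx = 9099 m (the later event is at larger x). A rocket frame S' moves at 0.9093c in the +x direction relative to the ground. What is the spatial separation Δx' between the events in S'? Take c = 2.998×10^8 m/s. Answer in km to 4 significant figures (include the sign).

γ = 1/√(1 − 0.9093²) = 2.40303
Δx' = γ(Δx − vΔt) = 2.40303 × (9099 m − 0.9093×(2.998×10^8 m/s)×27.10×10^-6 s)
= 2.40303 × (1711.32 m) = 4.112 km

Δx' ≈ 4.112 km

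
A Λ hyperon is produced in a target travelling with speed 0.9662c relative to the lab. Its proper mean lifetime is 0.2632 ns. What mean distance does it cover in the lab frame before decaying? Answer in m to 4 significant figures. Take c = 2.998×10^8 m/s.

γ = 1/√(1 − 0.9662²) = 3.87907
Dilated lifetime: Δt = γτ₀ = 3.87907 × 0.2632 ns = 1.02097 ns
d = vΔt = 0.9662c × 1.02097 ns = 2.89667×10^8 m/s × 1.02097×10^-9 s = 0.2957 m

d ≈ 0.2957 m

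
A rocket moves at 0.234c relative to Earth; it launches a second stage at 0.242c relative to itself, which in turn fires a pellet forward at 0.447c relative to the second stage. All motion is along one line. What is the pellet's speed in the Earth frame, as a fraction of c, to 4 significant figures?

u ≈ 0.7471c

Compose boost 2: (0.242 + 0.234)/(1 + 0.242×0.234) = 0.4760/1.05663 = 0.450490
Compose boost 3: (0.447 + 0.450490)/(1 + 0.447×0.450490) = 0.897490/1.20137 = 0.7471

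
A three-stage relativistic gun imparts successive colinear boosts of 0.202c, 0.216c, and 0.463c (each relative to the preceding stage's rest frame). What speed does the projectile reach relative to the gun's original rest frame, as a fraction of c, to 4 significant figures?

u ≈ 0.7284c

Compose boost 2: (0.216 + 0.202)/(1 + 0.216×0.202) = 0.4180/1.04363 = 0.400524
Compose boost 3: (0.463 + 0.400524)/(1 + 0.463×0.400524) = 0.863524/1.18544 = 0.7284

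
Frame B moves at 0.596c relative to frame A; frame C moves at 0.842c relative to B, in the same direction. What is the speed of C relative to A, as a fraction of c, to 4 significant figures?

Compose boost 2: (0.842 + 0.596)/(1 + 0.842×0.596) = 1.438/1.50183 = 0.9575

u ≈ 0.9575c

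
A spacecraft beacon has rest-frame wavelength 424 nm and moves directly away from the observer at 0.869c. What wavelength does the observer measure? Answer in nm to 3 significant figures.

λ_obs ≈ 1600 nm

Relativistic Doppler: λ_obs = λ_src √((1+β)/(1−β))
= 424 × √(1.8690/0.13100) = 424 × 3.7772 = 1600 nm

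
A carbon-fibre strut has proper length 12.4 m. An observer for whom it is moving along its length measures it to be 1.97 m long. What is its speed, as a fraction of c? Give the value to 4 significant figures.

γ = L₀/L = 12.4/1.97 = 6.29442
β = √(1 − 1/γ²) = 0.9873

β ≈ 0.9873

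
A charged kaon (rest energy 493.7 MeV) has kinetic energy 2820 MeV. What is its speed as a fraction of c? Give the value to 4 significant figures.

γ = 1 + K/(m₀c²) = 1 + 2820/493.7 = 6.71197
β = √(1 − 1/γ²) = 0.9888

β ≈ 0.9888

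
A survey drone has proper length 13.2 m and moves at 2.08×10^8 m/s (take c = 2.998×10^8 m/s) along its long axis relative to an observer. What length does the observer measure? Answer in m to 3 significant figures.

β = v/c = 2.08×10^8 / 2.998×10^8 = 0.69380
γ = 1/√(1 − 0.69380²) = 1.3886
Length contraction: L = L₀/γ = 13.2/1.3886 = 9.51 m

L ≈ 9.51 m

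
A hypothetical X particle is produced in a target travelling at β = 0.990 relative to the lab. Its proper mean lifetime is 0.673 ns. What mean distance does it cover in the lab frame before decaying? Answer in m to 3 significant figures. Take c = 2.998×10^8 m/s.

d ≈ 1.42 m

γ = 1/√(1 − 0.990²) = 7.0888
Dilated lifetime: Δt = γτ₀ = 7.0888 × 0.673 ns = 4.7708 ns
d = vΔt = 0.990c × 4.7708 ns = 2.9680×10^8 m/s × 4.7708×10^-9 s = 1.42 m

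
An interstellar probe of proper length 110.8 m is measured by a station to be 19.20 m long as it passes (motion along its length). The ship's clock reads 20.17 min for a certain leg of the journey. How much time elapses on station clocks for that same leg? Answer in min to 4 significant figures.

Δt ≈ 116.4 min

Length contraction ⇒ γ = L₀/L = 110.8/19.20 = 5.77083
Time dilation: Δt = γτ₀ = 5.77083 × 20.17 min = 116.4 min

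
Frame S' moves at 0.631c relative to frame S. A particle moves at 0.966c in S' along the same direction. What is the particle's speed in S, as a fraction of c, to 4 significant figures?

u ≈ 0.9922c

Relativistic velocity addition: u = (u' + v)/(1 + u'v/c²)
= (0.966 + 0.631)/(1 + 0.966×0.631) = 1.597/1.60955 = 0.9922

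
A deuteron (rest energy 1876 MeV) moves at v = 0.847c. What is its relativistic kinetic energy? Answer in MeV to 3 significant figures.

K ≈ 1650 MeV

γ = 1/√(1 − 0.847²) = 1.8811
K = (γ − 1)m₀c² = (1.8811 − 1) × 1876 MeV = 0.88114 × 1876 MeV = 1650 MeV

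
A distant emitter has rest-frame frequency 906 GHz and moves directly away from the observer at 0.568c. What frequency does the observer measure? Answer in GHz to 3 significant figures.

f_obs ≈ 476 GHz

Relativistic Doppler: f_obs = f_src √((1−β)/(1+β))
= 906 × √(0.43200/1.5680) = 906 × 0.52489 = 476 GHz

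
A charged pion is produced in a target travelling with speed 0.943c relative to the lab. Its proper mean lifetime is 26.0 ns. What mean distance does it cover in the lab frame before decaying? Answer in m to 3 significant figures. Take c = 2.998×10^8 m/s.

γ = 1/√(1 − 0.943²) = 3.0049
Dilated lifetime: Δt = γτ₀ = 3.0049 × 26.0 ns = 78.127 ns
d = vΔt = 0.943c × 78.127 ns = 2.8271×10^8 m/s × 7.8127×10^-8 s = 22.1 m

d ≈ 22.1 m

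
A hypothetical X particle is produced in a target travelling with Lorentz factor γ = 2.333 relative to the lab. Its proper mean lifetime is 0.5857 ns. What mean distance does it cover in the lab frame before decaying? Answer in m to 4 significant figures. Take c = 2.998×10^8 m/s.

β = √(1 − 1/γ²) = √(1 − 1/2.333²) = 0.903479
Dilated lifetime: Δt = γτ₀ = 2.333 × 0.5857 ns = 1.36644 ns
d = vΔt = 0.903479c × 1.36644 ns = 2.70863×10^8 m/s × 1.36644×10^-9 s = 0.3701 m

d ≈ 0.3701 m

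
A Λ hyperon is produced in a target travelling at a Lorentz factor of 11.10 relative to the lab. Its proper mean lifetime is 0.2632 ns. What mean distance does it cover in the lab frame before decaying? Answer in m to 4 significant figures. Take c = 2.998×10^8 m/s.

d ≈ 0.8723 m

β = √(1 − 1/γ²) = √(1 − 1/11.10²) = 0.995934
Dilated lifetime: Δt = γτ₀ = 11.10 × 0.2632 ns = 2.92152 ns
d = vΔt = 0.995934c × 2.92152 ns = 2.98581×10^8 m/s × 2.92152×10^-9 s = 0.8723 m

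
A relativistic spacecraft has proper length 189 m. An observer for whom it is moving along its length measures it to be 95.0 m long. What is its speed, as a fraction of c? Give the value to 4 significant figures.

γ = L₀/L = 189/95.0 = 1.98947
β = √(1 − 1/γ²) = 0.8645

β ≈ 0.8645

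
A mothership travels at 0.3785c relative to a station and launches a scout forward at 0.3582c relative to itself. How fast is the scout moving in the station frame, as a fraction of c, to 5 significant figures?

u ≈ 0.64874c

Compose boost 2: (0.3582 + 0.3785)/(1 + 0.3582×0.3785) = 0.73670/1.135579 = 0.64874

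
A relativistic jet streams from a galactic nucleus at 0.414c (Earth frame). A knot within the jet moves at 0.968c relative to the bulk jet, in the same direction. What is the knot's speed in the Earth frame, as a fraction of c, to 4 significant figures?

u ≈ 0.9866c

Relativistic velocity addition: u = (u' + v)/(1 + u'v/c²)
= (0.968 + 0.414)/(1 + 0.968×0.414) = 1.382/1.40075 = 0.9866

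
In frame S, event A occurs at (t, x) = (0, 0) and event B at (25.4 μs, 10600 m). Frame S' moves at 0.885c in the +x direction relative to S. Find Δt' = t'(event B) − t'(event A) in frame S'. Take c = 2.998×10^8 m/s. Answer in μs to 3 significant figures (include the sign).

γ = 1/√(1 − 0.885²) = 2.1478
Δt' = γ(Δt − vΔx/c²) = 2.1478 × (25.4 μs − 0.885×10600 m / (2.998×10^8 m/s))
= 2.1478 × (-5.8909 μs) = -12.7 μs

Δt' ≈ -12.7 μs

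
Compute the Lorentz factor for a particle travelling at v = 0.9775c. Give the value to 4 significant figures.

γ ≈ 4.741

γ = 1/√(1 − β²) = 1/√(1 − 0.9775²) = 1/√(0.0444937) = 4.741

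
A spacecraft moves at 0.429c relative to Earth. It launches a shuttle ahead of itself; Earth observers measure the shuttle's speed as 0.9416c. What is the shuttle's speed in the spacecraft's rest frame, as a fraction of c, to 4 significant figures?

Inverse velocity addition: u' = (u − v)/(1 − uv/c²)
= (0.9416 − 0.429)/(1 − 0.9416×0.429) = 0.5126/0.596054 = 0.8600

u' ≈ 0.8600c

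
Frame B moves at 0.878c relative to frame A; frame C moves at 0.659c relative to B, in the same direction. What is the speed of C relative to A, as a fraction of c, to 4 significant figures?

Compose boost 2: (0.659 + 0.878)/(1 + 0.659×0.878) = 1.537/1.57860 = 0.9736

u ≈ 0.9736c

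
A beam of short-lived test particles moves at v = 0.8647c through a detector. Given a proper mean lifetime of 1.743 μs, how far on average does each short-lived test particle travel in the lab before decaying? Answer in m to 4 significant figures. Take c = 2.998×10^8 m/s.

d ≈ 899.6 m

γ = 1/√(1 − 0.8647²) = 1.99089
Dilated lifetime: Δt = γτ₀ = 1.99089 × 1.743 μs = 3.47012 μs
d = vΔt = 0.8647c × 3.47012 μs = 2.59237×10^8 m/s × 3.47012×10^-6 s = 899.6 m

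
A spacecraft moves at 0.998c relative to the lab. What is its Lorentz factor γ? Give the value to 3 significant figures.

γ = 1/√(1 − β²) = 1/√(1 − 0.998²) = 1/√(0.0039960) = 15.8

γ ≈ 15.8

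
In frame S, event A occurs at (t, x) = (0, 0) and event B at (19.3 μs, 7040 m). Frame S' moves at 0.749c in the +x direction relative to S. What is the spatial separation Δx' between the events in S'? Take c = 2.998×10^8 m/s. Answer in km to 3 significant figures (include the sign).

γ = 1/√(1 − 0.749²) = 1.5093
Δx' = γ(Δx − vΔt) = 1.5093 × (7040 m − 0.749×(2.998×10^8 m/s)×19.3×10^-6 s)
= 1.5093 × (2706.2 m) = 4.08 km

Δx' ≈ 4.08 km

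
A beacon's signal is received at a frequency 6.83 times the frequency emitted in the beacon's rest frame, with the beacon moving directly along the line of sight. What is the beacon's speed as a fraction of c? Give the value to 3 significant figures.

f_obs/f_src = √((1+β)/(1−β)) = 6.83  ⇒  (1+β)/(1−β) = 46.649
β = |1 − D²|/(1 + D²) = |1 − 46.649|/(1 + 46.649) = 0.958

β ≈ 0.958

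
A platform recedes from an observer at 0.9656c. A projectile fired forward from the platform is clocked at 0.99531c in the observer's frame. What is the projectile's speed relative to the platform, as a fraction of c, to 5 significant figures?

Inverse velocity addition: u' = (u − v)/(1 − uv/c²)
= (0.99531 − 0.9656)/(1 − 0.99531×0.9656) = 0.029710/0.03892866 = 0.76319

u' ≈ 0.76319c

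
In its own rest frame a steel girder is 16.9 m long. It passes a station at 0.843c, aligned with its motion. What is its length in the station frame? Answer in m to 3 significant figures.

γ = 1/√(1 − 0.843²) = 1.8590
Length contraction: L = L₀/γ = 16.9/1.8590 = 9.09 m

L ≈ 9.09 m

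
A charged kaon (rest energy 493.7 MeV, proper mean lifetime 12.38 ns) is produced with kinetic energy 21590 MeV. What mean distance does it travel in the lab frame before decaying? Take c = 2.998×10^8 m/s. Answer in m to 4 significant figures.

γ = 1 + K/(m₀c²) = 1 + 21590/493.7 = 44.7310
β = √(1 − 1/γ²) = 0.999750
Dilated lifetime: γτ₀ = 44.7310 × 12.38 ns = 553.770 ns
d = βc·γτ₀ = 0.999750 × (2.998×10^8 m/s) × 5.53770×10^-7 s = 166.0 m

d ≈ 166.0 m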